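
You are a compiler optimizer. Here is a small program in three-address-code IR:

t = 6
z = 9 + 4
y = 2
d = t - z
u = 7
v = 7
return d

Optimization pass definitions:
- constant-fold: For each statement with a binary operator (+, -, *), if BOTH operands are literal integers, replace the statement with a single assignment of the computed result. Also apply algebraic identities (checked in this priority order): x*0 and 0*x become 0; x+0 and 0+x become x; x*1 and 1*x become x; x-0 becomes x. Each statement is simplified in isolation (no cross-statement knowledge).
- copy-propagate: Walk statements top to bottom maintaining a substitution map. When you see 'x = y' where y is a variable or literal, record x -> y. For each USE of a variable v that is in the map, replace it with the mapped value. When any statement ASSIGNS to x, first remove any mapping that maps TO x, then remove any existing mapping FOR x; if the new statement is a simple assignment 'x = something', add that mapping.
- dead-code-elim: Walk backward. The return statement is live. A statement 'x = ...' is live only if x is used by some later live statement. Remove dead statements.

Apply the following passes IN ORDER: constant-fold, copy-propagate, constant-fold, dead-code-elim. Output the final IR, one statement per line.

Initial IR:
  t = 6
  z = 9 + 4
  y = 2
  d = t - z
  u = 7
  v = 7
  return d
After constant-fold (7 stmts):
  t = 6
  z = 13
  y = 2
  d = t - z
  u = 7
  v = 7
  return d
After copy-propagate (7 stmts):
  t = 6
  z = 13
  y = 2
  d = 6 - 13
  u = 7
  v = 7
  return d
After constant-fold (7 stmts):
  t = 6
  z = 13
  y = 2
  d = -7
  u = 7
  v = 7
  return d
After dead-code-elim (2 stmts):
  d = -7
  return d

Answer: d = -7
return d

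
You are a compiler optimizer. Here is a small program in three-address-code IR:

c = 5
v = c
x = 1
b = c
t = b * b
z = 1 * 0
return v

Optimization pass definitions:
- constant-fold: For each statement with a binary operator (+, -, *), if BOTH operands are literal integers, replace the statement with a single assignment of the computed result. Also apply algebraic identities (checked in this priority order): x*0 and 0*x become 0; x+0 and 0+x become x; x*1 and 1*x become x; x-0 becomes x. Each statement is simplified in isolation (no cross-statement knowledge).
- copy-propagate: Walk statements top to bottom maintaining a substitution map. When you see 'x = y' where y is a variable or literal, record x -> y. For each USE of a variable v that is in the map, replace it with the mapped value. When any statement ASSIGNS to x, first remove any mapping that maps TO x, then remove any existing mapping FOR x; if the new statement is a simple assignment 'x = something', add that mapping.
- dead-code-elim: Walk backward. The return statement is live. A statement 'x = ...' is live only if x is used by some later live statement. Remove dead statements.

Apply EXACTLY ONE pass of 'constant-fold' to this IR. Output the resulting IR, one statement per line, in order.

Answer: c = 5
v = c
x = 1
b = c
t = b * b
z = 0
return v

Derivation:
Applying constant-fold statement-by-statement:
  [1] c = 5  (unchanged)
  [2] v = c  (unchanged)
  [3] x = 1  (unchanged)
  [4] b = c  (unchanged)
  [5] t = b * b  (unchanged)
  [6] z = 1 * 0  -> z = 0
  [7] return v  (unchanged)
Result (7 stmts):
  c = 5
  v = c
  x = 1
  b = c
  t = b * b
  z = 0
  return v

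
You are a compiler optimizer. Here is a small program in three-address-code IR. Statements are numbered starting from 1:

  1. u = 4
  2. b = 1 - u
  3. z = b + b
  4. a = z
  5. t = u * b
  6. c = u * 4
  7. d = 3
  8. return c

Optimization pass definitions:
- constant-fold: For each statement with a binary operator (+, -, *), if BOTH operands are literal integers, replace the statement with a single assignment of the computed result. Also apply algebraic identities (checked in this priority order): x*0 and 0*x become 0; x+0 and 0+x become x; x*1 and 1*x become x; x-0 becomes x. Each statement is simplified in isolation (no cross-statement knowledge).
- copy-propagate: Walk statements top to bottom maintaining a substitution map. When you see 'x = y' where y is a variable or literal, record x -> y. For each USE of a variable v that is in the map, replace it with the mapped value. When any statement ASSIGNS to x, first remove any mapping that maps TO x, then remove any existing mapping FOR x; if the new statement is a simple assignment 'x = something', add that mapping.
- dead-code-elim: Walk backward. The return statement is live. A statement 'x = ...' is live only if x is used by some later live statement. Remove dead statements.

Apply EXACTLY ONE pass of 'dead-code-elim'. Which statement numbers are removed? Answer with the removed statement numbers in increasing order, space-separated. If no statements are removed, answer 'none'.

Backward liveness scan:
Stmt 1 'u = 4': KEEP (u is live); live-in = []
Stmt 2 'b = 1 - u': DEAD (b not in live set ['u'])
Stmt 3 'z = b + b': DEAD (z not in live set ['u'])
Stmt 4 'a = z': DEAD (a not in live set ['u'])
Stmt 5 't = u * b': DEAD (t not in live set ['u'])
Stmt 6 'c = u * 4': KEEP (c is live); live-in = ['u']
Stmt 7 'd = 3': DEAD (d not in live set ['c'])
Stmt 8 'return c': KEEP (return); live-in = ['c']
Removed statement numbers: [2, 3, 4, 5, 7]
Surviving IR:
  u = 4
  c = u * 4
  return c

Answer: 2 3 4 5 7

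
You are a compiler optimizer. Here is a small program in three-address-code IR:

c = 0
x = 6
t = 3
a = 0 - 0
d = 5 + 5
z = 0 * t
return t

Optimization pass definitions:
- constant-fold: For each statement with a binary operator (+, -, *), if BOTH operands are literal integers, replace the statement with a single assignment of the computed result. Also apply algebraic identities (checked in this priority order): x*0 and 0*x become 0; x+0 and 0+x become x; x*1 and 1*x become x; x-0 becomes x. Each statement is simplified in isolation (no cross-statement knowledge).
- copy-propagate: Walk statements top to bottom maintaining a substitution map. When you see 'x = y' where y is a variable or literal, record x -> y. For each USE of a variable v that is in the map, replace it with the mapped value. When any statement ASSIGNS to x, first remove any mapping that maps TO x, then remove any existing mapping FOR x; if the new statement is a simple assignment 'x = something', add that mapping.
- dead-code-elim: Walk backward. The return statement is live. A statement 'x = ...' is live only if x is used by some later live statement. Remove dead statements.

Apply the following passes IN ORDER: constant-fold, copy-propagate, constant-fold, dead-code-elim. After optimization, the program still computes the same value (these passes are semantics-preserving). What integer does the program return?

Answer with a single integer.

Initial IR:
  c = 0
  x = 6
  t = 3
  a = 0 - 0
  d = 5 + 5
  z = 0 * t
  return t
After constant-fold (7 stmts):
  c = 0
  x = 6
  t = 3
  a = 0
  d = 10
  z = 0
  return t
After copy-propagate (7 stmts):
  c = 0
  x = 6
  t = 3
  a = 0
  d = 10
  z = 0
  return 3
After constant-fold (7 stmts):
  c = 0
  x = 6
  t = 3
  a = 0
  d = 10
  z = 0
  return 3
After dead-code-elim (1 stmts):
  return 3
Evaluate:
  c = 0  =>  c = 0
  x = 6  =>  x = 6
  t = 3  =>  t = 3
  a = 0 - 0  =>  a = 0
  d = 5 + 5  =>  d = 10
  z = 0 * t  =>  z = 0
  return t = 3

Answer: 3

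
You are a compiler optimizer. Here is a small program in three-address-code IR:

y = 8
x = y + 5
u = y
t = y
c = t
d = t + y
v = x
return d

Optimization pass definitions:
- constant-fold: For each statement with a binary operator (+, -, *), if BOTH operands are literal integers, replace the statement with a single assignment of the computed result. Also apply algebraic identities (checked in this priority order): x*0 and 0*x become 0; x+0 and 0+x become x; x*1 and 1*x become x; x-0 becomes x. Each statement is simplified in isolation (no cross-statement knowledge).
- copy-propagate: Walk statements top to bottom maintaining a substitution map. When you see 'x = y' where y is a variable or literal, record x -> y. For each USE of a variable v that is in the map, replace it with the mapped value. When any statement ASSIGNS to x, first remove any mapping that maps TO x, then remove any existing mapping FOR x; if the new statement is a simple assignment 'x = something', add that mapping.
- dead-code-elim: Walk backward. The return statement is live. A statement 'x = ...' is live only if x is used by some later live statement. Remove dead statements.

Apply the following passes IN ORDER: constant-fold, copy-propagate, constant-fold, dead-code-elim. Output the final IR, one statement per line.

Initial IR:
  y = 8
  x = y + 5
  u = y
  t = y
  c = t
  d = t + y
  v = x
  return d
After constant-fold (8 stmts):
  y = 8
  x = y + 5
  u = y
  t = y
  c = t
  d = t + y
  v = x
  return d
After copy-propagate (8 stmts):
  y = 8
  x = 8 + 5
  u = 8
  t = 8
  c = 8
  d = 8 + 8
  v = x
  return d
After constant-fold (8 stmts):
  y = 8
  x = 13
  u = 8
  t = 8
  c = 8
  d = 16
  v = x
  return d
After dead-code-elim (2 stmts):
  d = 16
  return d

Answer: d = 16
return d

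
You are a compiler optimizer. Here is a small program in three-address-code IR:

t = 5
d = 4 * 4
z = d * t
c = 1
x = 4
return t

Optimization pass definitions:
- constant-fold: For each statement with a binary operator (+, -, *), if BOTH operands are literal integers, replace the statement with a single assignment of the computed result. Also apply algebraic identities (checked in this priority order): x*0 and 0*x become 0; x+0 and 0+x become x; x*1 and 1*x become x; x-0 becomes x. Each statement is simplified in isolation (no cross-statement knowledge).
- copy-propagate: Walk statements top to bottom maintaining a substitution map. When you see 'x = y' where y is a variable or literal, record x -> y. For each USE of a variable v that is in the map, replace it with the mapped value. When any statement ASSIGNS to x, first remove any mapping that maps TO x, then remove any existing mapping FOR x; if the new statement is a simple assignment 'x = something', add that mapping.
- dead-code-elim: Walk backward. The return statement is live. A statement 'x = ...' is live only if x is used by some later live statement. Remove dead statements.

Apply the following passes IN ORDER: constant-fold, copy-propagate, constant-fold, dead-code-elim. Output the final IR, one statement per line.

Answer: return 5

Derivation:
Initial IR:
  t = 5
  d = 4 * 4
  z = d * t
  c = 1
  x = 4
  return t
After constant-fold (6 stmts):
  t = 5
  d = 16
  z = d * t
  c = 1
  x = 4
  return t
After copy-propagate (6 stmts):
  t = 5
  d = 16
  z = 16 * 5
  c = 1
  x = 4
  return 5
After constant-fold (6 stmts):
  t = 5
  d = 16
  z = 80
  c = 1
  x = 4
  return 5
After dead-code-elim (1 stmts):
  return 5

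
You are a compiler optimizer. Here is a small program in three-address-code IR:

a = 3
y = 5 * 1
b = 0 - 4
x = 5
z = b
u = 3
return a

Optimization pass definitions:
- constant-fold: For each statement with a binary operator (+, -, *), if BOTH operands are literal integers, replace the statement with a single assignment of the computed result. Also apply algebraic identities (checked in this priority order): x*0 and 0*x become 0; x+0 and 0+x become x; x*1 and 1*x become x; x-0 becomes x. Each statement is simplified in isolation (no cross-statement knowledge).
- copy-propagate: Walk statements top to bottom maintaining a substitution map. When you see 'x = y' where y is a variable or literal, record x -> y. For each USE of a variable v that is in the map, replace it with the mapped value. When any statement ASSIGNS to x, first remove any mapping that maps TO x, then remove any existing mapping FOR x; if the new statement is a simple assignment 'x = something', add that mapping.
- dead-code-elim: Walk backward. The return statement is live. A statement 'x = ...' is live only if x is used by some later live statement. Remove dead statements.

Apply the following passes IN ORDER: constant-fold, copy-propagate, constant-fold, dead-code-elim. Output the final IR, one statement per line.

Answer: return 3

Derivation:
Initial IR:
  a = 3
  y = 5 * 1
  b = 0 - 4
  x = 5
  z = b
  u = 3
  return a
After constant-fold (7 stmts):
  a = 3
  y = 5
  b = -4
  x = 5
  z = b
  u = 3
  return a
After copy-propagate (7 stmts):
  a = 3
  y = 5
  b = -4
  x = 5
  z = -4
  u = 3
  return 3
After constant-fold (7 stmts):
  a = 3
  y = 5
  b = -4
  x = 5
  z = -4
  u = 3
  return 3
After dead-code-elim (1 stmts):
  return 3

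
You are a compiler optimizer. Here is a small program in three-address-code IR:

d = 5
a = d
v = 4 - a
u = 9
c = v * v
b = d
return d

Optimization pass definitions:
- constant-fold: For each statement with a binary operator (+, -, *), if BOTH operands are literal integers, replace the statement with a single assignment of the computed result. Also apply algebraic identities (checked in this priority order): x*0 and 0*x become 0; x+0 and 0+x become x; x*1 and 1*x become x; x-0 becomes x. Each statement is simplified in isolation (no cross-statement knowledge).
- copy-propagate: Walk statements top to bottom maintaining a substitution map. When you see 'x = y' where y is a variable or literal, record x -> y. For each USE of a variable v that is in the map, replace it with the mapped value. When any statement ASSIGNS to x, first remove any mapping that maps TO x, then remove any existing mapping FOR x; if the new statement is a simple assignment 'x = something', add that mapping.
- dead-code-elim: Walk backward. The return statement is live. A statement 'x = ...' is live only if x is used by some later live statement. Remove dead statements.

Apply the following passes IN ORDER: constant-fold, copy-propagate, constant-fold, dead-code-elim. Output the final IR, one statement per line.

Initial IR:
  d = 5
  a = d
  v = 4 - a
  u = 9
  c = v * v
  b = d
  return d
After constant-fold (7 stmts):
  d = 5
  a = d
  v = 4 - a
  u = 9
  c = v * v
  b = d
  return d
After copy-propagate (7 stmts):
  d = 5
  a = 5
  v = 4 - 5
  u = 9
  c = v * v
  b = 5
  return 5
After constant-fold (7 stmts):
  d = 5
  a = 5
  v = -1
  u = 9
  c = v * v
  b = 5
  return 5
After dead-code-elim (1 stmts):
  return 5

Answer: return 5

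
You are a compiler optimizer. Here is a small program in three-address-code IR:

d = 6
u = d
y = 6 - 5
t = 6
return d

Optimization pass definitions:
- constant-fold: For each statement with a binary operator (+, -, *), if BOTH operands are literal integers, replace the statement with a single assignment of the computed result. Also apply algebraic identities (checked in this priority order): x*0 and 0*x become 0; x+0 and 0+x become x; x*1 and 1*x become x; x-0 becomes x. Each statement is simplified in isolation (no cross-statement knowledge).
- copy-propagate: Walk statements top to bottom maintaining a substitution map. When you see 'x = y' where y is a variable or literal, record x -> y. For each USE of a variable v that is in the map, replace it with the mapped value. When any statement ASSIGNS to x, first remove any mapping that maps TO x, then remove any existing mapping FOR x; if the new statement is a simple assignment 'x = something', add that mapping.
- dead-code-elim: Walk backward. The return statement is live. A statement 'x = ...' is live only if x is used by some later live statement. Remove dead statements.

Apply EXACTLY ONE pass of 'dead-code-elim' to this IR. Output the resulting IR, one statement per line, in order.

Applying dead-code-elim statement-by-statement:
  [5] return d  -> KEEP (return); live=['d']
  [4] t = 6  -> DEAD (t not live)
  [3] y = 6 - 5  -> DEAD (y not live)
  [2] u = d  -> DEAD (u not live)
  [1] d = 6  -> KEEP; live=[]
Result (2 stmts):
  d = 6
  return d

Answer: d = 6
return d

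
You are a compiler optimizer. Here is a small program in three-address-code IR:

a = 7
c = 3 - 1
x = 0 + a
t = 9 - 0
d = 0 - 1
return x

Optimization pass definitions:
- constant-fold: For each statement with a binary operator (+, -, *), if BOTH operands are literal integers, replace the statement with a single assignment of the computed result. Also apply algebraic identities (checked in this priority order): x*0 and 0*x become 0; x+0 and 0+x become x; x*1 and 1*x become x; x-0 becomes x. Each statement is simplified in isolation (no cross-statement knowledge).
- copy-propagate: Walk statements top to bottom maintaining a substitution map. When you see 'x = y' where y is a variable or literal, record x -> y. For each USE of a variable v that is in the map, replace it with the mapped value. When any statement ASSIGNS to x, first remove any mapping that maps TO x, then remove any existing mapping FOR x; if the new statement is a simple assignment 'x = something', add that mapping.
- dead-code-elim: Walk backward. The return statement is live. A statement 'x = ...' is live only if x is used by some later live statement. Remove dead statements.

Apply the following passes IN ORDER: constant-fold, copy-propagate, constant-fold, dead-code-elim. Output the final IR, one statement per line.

Initial IR:
  a = 7
  c = 3 - 1
  x = 0 + a
  t = 9 - 0
  d = 0 - 1
  return x
After constant-fold (6 stmts):
  a = 7
  c = 2
  x = a
  t = 9
  d = -1
  return x
After copy-propagate (6 stmts):
  a = 7
  c = 2
  x = 7
  t = 9
  d = -1
  return 7
After constant-fold (6 stmts):
  a = 7
  c = 2
  x = 7
  t = 9
  d = -1
  return 7
After dead-code-elim (1 stmts):
  return 7

Answer: return 7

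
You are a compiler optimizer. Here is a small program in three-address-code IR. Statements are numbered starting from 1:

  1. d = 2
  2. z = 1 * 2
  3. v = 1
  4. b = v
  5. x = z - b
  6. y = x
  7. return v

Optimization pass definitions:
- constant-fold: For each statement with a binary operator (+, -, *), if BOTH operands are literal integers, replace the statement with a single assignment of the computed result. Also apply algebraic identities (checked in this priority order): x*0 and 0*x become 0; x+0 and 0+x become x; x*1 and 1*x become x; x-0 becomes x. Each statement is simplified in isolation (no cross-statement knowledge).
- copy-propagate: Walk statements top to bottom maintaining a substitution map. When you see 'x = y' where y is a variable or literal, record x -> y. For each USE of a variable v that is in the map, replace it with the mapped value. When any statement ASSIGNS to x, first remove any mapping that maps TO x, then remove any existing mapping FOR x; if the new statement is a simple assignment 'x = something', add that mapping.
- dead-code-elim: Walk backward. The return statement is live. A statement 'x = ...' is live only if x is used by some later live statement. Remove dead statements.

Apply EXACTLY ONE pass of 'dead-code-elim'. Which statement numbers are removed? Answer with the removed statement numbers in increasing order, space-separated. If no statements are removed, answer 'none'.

Answer: 1 2 4 5 6

Derivation:
Backward liveness scan:
Stmt 1 'd = 2': DEAD (d not in live set [])
Stmt 2 'z = 1 * 2': DEAD (z not in live set [])
Stmt 3 'v = 1': KEEP (v is live); live-in = []
Stmt 4 'b = v': DEAD (b not in live set ['v'])
Stmt 5 'x = z - b': DEAD (x not in live set ['v'])
Stmt 6 'y = x': DEAD (y not in live set ['v'])
Stmt 7 'return v': KEEP (return); live-in = ['v']
Removed statement numbers: [1, 2, 4, 5, 6]
Surviving IR:
  v = 1
  return v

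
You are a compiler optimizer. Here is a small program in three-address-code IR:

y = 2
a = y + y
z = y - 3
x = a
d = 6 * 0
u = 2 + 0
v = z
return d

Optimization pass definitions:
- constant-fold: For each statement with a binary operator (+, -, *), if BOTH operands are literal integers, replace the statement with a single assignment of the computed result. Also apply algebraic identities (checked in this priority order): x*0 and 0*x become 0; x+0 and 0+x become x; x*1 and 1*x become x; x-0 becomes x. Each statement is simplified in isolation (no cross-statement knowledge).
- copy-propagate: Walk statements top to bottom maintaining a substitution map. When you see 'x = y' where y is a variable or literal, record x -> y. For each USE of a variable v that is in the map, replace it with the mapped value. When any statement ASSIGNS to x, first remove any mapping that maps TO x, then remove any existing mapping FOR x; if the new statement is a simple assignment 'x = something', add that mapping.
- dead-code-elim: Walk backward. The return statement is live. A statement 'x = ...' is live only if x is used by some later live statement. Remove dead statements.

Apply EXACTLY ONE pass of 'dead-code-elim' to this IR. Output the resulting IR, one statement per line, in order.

Applying dead-code-elim statement-by-statement:
  [8] return d  -> KEEP (return); live=['d']
  [7] v = z  -> DEAD (v not live)
  [6] u = 2 + 0  -> DEAD (u not live)
  [5] d = 6 * 0  -> KEEP; live=[]
  [4] x = a  -> DEAD (x not live)
  [3] z = y - 3  -> DEAD (z not live)
  [2] a = y + y  -> DEAD (a not live)
  [1] y = 2  -> DEAD (y not live)
Result (2 stmts):
  d = 6 * 0
  return d

Answer: d = 6 * 0
return d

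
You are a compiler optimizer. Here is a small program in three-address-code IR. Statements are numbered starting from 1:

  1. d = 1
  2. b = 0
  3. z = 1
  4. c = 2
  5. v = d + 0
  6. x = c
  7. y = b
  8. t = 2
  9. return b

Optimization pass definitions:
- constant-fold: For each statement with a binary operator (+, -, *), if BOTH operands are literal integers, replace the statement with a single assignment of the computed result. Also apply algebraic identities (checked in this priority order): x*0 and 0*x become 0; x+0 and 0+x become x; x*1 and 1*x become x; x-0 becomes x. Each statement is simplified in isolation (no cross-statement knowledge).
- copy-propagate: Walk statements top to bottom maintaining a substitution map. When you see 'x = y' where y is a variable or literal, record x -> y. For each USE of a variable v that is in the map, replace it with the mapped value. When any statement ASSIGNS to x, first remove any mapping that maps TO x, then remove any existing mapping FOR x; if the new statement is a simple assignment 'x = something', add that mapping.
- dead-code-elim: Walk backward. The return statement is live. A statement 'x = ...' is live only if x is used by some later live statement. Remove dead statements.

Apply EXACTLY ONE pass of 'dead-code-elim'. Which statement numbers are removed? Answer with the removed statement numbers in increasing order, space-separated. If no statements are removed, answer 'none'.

Answer: 1 3 4 5 6 7 8

Derivation:
Backward liveness scan:
Stmt 1 'd = 1': DEAD (d not in live set [])
Stmt 2 'b = 0': KEEP (b is live); live-in = []
Stmt 3 'z = 1': DEAD (z not in live set ['b'])
Stmt 4 'c = 2': DEAD (c not in live set ['b'])
Stmt 5 'v = d + 0': DEAD (v not in live set ['b'])
Stmt 6 'x = c': DEAD (x not in live set ['b'])
Stmt 7 'y = b': DEAD (y not in live set ['b'])
Stmt 8 't = 2': DEAD (t not in live set ['b'])
Stmt 9 'return b': KEEP (return); live-in = ['b']
Removed statement numbers: [1, 3, 4, 5, 6, 7, 8]
Surviving IR:
  b = 0
  return b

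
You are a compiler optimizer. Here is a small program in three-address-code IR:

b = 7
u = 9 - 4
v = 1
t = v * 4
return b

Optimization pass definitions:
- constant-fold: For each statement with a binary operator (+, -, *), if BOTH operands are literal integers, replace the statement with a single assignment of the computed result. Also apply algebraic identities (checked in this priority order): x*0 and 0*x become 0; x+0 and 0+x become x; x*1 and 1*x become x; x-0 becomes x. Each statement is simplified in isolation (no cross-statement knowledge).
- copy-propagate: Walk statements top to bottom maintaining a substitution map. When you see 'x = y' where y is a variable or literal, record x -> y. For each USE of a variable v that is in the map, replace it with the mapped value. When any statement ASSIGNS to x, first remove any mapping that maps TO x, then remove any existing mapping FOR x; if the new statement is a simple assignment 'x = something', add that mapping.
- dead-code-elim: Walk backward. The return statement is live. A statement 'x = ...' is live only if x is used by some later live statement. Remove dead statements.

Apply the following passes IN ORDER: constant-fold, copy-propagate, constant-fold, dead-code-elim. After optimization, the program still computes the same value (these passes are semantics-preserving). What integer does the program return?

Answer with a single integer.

Answer: 7

Derivation:
Initial IR:
  b = 7
  u = 9 - 4
  v = 1
  t = v * 4
  return b
After constant-fold (5 stmts):
  b = 7
  u = 5
  v = 1
  t = v * 4
  return b
After copy-propagate (5 stmts):
  b = 7
  u = 5
  v = 1
  t = 1 * 4
  return 7
After constant-fold (5 stmts):
  b = 7
  u = 5
  v = 1
  t = 4
  return 7
After dead-code-elim (1 stmts):
  return 7
Evaluate:
  b = 7  =>  b = 7
  u = 9 - 4  =>  u = 5
  v = 1  =>  v = 1
  t = v * 4  =>  t = 4
  return b = 7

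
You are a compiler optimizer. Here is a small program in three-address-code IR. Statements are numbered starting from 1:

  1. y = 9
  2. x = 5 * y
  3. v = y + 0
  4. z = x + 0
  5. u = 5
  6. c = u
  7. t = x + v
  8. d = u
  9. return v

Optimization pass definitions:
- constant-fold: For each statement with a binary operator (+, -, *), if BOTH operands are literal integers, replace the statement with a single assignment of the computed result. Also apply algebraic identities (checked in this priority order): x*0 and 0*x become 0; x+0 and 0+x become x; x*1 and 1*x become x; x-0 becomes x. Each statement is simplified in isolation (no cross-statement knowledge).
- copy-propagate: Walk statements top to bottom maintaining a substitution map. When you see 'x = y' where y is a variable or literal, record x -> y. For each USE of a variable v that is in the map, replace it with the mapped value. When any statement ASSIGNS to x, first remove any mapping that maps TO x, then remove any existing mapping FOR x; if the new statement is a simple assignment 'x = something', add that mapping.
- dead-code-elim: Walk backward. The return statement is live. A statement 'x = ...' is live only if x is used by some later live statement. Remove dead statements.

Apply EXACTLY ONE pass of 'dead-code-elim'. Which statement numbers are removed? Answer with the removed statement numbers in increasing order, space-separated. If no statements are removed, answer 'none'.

Answer: 2 4 5 6 7 8

Derivation:
Backward liveness scan:
Stmt 1 'y = 9': KEEP (y is live); live-in = []
Stmt 2 'x = 5 * y': DEAD (x not in live set ['y'])
Stmt 3 'v = y + 0': KEEP (v is live); live-in = ['y']
Stmt 4 'z = x + 0': DEAD (z not in live set ['v'])
Stmt 5 'u = 5': DEAD (u not in live set ['v'])
Stmt 6 'c = u': DEAD (c not in live set ['v'])
Stmt 7 't = x + v': DEAD (t not in live set ['v'])
Stmt 8 'd = u': DEAD (d not in live set ['v'])
Stmt 9 'return v': KEEP (return); live-in = ['v']
Removed statement numbers: [2, 4, 5, 6, 7, 8]
Surviving IR:
  y = 9
  v = y + 0
  return v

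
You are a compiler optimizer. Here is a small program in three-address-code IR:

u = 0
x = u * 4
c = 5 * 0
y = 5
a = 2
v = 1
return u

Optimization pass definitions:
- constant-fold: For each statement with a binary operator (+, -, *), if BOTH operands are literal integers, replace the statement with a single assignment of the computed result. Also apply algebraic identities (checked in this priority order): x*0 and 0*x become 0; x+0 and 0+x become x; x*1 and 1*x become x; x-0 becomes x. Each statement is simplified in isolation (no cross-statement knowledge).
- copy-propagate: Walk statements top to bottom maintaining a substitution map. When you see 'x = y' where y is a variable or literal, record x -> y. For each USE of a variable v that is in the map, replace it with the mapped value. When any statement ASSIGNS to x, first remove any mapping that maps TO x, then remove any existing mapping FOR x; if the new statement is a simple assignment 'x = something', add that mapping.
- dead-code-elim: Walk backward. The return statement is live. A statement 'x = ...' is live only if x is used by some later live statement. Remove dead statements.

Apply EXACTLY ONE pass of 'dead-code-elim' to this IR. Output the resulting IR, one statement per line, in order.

Applying dead-code-elim statement-by-statement:
  [7] return u  -> KEEP (return); live=['u']
  [6] v = 1  -> DEAD (v not live)
  [5] a = 2  -> DEAD (a not live)
  [4] y = 5  -> DEAD (y not live)
  [3] c = 5 * 0  -> DEAD (c not live)
  [2] x = u * 4  -> DEAD (x not live)
  [1] u = 0  -> KEEP; live=[]
Result (2 stmts):
  u = 0
  return u

Answer: u = 0
return u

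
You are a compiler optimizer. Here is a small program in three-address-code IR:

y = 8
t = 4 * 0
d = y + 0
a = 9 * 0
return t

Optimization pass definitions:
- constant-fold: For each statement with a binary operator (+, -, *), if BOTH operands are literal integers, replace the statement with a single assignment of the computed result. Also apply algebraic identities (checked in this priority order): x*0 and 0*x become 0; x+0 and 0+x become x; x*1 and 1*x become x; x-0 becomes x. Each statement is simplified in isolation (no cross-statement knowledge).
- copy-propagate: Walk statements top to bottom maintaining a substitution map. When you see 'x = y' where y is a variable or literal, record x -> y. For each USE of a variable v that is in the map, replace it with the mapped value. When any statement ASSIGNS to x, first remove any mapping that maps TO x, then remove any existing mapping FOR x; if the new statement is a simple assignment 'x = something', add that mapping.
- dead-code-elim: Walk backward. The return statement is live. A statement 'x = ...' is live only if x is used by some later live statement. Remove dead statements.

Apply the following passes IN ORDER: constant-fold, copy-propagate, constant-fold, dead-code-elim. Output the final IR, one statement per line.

Initial IR:
  y = 8
  t = 4 * 0
  d = y + 0
  a = 9 * 0
  return t
After constant-fold (5 stmts):
  y = 8
  t = 0
  d = y
  a = 0
  return t
After copy-propagate (5 stmts):
  y = 8
  t = 0
  d = 8
  a = 0
  return 0
After constant-fold (5 stmts):
  y = 8
  t = 0
  d = 8
  a = 0
  return 0
After dead-code-elim (1 stmts):
  return 0

Answer: return 0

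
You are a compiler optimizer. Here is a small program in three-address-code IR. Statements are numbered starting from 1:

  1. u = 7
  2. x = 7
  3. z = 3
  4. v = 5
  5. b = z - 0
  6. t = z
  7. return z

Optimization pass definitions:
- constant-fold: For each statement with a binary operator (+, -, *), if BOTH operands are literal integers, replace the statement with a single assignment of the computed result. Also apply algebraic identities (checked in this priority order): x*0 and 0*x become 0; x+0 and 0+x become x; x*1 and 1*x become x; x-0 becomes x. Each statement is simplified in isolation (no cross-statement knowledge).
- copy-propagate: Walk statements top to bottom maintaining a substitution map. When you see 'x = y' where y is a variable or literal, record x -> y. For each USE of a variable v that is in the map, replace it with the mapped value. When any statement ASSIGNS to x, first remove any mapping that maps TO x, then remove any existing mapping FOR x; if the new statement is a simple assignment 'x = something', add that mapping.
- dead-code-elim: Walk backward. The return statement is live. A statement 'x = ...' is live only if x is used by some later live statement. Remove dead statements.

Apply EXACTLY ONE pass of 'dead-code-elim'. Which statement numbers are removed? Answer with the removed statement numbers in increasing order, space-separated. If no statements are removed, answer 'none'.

Answer: 1 2 4 5 6

Derivation:
Backward liveness scan:
Stmt 1 'u = 7': DEAD (u not in live set [])
Stmt 2 'x = 7': DEAD (x not in live set [])
Stmt 3 'z = 3': KEEP (z is live); live-in = []
Stmt 4 'v = 5': DEAD (v not in live set ['z'])
Stmt 5 'b = z - 0': DEAD (b not in live set ['z'])
Stmt 6 't = z': DEAD (t not in live set ['z'])
Stmt 7 'return z': KEEP (return); live-in = ['z']
Removed statement numbers: [1, 2, 4, 5, 6]
Surviving IR:
  z = 3
  return z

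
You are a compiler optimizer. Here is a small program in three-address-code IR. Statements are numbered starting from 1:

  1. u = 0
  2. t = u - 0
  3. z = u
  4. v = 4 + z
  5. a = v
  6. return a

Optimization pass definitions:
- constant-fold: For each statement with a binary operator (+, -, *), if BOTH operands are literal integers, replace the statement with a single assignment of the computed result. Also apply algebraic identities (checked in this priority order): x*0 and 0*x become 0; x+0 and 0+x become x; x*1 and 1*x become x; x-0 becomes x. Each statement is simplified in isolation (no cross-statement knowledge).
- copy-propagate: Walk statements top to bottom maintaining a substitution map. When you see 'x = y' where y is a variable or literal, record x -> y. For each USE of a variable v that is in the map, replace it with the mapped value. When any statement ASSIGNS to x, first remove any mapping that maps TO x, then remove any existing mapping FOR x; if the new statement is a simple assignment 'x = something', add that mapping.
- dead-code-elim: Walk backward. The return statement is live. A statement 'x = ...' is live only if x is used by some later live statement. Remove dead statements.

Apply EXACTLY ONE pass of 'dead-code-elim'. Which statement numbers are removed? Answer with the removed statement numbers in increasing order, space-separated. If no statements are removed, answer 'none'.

Answer: 2

Derivation:
Backward liveness scan:
Stmt 1 'u = 0': KEEP (u is live); live-in = []
Stmt 2 't = u - 0': DEAD (t not in live set ['u'])
Stmt 3 'z = u': KEEP (z is live); live-in = ['u']
Stmt 4 'v = 4 + z': KEEP (v is live); live-in = ['z']
Stmt 5 'a = v': KEEP (a is live); live-in = ['v']
Stmt 6 'return a': KEEP (return); live-in = ['a']
Removed statement numbers: [2]
Surviving IR:
  u = 0
  z = u
  v = 4 + z
  a = v
  return a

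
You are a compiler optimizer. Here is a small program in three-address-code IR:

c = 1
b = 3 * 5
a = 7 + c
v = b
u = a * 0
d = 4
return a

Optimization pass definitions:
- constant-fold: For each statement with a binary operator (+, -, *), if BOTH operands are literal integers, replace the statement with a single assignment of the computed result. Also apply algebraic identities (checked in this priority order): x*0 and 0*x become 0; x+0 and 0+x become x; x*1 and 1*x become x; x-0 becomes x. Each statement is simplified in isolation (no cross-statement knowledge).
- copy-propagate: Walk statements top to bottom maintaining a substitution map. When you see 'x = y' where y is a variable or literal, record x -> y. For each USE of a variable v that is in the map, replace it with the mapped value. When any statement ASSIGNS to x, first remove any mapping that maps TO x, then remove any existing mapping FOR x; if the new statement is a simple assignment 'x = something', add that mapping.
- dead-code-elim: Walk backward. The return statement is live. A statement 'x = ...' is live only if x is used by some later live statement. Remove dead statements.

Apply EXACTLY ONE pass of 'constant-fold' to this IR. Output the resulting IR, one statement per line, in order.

Applying constant-fold statement-by-statement:
  [1] c = 1  (unchanged)
  [2] b = 3 * 5  -> b = 15
  [3] a = 7 + c  (unchanged)
  [4] v = b  (unchanged)
  [5] u = a * 0  -> u = 0
  [6] d = 4  (unchanged)
  [7] return a  (unchanged)
Result (7 stmts):
  c = 1
  b = 15
  a = 7 + c
  v = b
  u = 0
  d = 4
  return a

Answer: c = 1
b = 15
a = 7 + c
v = b
u = 0
d = 4
return a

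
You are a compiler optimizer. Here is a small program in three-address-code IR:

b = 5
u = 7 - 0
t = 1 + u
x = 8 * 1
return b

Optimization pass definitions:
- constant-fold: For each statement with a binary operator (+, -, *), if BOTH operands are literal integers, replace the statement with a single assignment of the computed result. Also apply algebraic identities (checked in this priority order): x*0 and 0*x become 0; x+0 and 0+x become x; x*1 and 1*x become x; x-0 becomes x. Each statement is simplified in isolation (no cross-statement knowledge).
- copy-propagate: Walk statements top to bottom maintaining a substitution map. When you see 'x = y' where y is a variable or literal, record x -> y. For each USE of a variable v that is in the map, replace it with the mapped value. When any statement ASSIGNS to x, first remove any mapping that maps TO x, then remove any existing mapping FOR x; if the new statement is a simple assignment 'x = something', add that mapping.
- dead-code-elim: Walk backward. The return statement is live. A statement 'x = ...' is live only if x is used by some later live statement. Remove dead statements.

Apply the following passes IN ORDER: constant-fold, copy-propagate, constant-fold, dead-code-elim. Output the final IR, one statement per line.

Initial IR:
  b = 5
  u = 7 - 0
  t = 1 + u
  x = 8 * 1
  return b
After constant-fold (5 stmts):
  b = 5
  u = 7
  t = 1 + u
  x = 8
  return b
After copy-propagate (5 stmts):
  b = 5
  u = 7
  t = 1 + 7
  x = 8
  return 5
After constant-fold (5 stmts):
  b = 5
  u = 7
  t = 8
  x = 8
  return 5
After dead-code-elim (1 stmts):
  return 5

Answer: return 5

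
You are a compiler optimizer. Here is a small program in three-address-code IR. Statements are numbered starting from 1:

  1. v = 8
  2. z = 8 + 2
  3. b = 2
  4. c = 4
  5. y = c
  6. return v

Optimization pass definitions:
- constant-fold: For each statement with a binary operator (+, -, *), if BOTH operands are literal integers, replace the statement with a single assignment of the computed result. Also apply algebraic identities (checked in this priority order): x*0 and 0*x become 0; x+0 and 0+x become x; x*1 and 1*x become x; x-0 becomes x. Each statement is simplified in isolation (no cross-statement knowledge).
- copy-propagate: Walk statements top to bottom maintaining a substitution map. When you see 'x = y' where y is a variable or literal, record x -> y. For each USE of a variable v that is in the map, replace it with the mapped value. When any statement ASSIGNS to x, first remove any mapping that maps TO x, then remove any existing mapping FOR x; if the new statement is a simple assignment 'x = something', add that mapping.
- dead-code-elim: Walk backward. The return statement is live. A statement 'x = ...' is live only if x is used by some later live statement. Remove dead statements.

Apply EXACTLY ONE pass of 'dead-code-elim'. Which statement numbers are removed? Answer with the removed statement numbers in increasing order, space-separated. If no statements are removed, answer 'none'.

Backward liveness scan:
Stmt 1 'v = 8': KEEP (v is live); live-in = []
Stmt 2 'z = 8 + 2': DEAD (z not in live set ['v'])
Stmt 3 'b = 2': DEAD (b not in live set ['v'])
Stmt 4 'c = 4': DEAD (c not in live set ['v'])
Stmt 5 'y = c': DEAD (y not in live set ['v'])
Stmt 6 'return v': KEEP (return); live-in = ['v']
Removed statement numbers: [2, 3, 4, 5]
Surviving IR:
  v = 8
  return v

Answer: 2 3 4 5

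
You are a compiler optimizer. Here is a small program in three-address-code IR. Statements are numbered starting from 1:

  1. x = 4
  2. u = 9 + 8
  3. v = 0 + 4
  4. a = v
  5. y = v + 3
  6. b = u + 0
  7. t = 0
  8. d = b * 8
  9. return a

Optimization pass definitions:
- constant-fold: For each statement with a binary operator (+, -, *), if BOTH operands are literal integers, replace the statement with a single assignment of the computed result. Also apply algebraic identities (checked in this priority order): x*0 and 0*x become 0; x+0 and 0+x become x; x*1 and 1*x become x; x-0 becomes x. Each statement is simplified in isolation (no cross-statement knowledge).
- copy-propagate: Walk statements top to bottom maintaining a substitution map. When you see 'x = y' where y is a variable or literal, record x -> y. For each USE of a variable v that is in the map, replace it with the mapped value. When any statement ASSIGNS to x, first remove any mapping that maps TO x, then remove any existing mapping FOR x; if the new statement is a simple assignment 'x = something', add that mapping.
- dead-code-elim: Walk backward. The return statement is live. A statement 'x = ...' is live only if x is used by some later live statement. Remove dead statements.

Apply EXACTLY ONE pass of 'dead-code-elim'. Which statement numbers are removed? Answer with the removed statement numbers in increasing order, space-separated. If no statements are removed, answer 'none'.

Backward liveness scan:
Stmt 1 'x = 4': DEAD (x not in live set [])
Stmt 2 'u = 9 + 8': DEAD (u not in live set [])
Stmt 3 'v = 0 + 4': KEEP (v is live); live-in = []
Stmt 4 'a = v': KEEP (a is live); live-in = ['v']
Stmt 5 'y = v + 3': DEAD (y not in live set ['a'])
Stmt 6 'b = u + 0': DEAD (b not in live set ['a'])
Stmt 7 't = 0': DEAD (t not in live set ['a'])
Stmt 8 'd = b * 8': DEAD (d not in live set ['a'])
Stmt 9 'return a': KEEP (return); live-in = ['a']
Removed statement numbers: [1, 2, 5, 6, 7, 8]
Surviving IR:
  v = 0 + 4
  a = v
  return a

Answer: 1 2 5 6 7 8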